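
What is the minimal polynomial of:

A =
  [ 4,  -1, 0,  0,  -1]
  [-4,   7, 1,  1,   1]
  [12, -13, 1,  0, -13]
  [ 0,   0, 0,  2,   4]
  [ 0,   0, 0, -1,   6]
x^3 - 12*x^2 + 48*x - 64

The characteristic polynomial is χ_A(x) = (x - 4)^5, so the eigenvalues are known. The minimal polynomial is
  m_A(x) = Π_λ (x − λ)^{k_λ}
where k_λ is the size of the *largest* Jordan block for λ (equivalently, the smallest k with (A − λI)^k v = 0 for every generalised eigenvector v of λ).

  λ = 4: largest Jordan block has size 3, contributing (x − 4)^3

So m_A(x) = (x - 4)^3 = x^3 - 12*x^2 + 48*x - 64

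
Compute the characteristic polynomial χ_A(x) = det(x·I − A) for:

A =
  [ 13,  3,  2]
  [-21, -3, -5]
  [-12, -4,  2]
x^3 - 12*x^2 + 48*x - 64

Expanding det(x·I − A) (e.g. by cofactor expansion or by noting that A is similar to its Jordan form J, which has the same characteristic polynomial as A) gives
  χ_A(x) = x^3 - 12*x^2 + 48*x - 64
which factors as (x - 4)^3. The eigenvalues (with algebraic multiplicities) are λ = 4 with multiplicity 3.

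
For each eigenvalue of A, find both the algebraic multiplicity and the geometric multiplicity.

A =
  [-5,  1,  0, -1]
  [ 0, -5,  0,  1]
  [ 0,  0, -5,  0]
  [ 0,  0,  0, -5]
λ = -5: alg = 4, geom = 2

Step 1 — factor the characteristic polynomial to read off the algebraic multiplicities:
  χ_A(x) = (x + 5)^4

Step 2 — compute geometric multiplicities via the rank-nullity identity g(λ) = n − rank(A − λI):
  rank(A − (-5)·I) = 2, so dim ker(A − (-5)·I) = n − 2 = 2

Summary:
  λ = -5: algebraic multiplicity = 4, geometric multiplicity = 2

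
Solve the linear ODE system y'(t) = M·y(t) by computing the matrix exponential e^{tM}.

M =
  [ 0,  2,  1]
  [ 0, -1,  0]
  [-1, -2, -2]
e^{tM} =
  [t*exp(-t) + exp(-t), 2*t*exp(-t), t*exp(-t)]
  [0, exp(-t), 0]
  [-t*exp(-t), -2*t*exp(-t), -t*exp(-t) + exp(-t)]

Strategy: write M = P · J · P⁻¹ where J is a Jordan canonical form, so e^{tM} = P · e^{tJ} · P⁻¹, and e^{tJ} can be computed block-by-block.

M has Jordan form
J =
  [-1,  1,  0]
  [ 0, -1,  0]
  [ 0,  0, -1]
(up to reordering of blocks).

Per-block formulas:
  For a 1×1 block at λ = -1: exp(t · [-1]) = [e^(-1t)].
  For a 2×2 Jordan block J_2(-1): exp(t · J_2(-1)) = e^(-1t)·(I + t·N), where N is the 2×2 nilpotent shift.

After assembling e^{tJ} and conjugating by P, we get:

e^{tM} =
  [t*exp(-t) + exp(-t), 2*t*exp(-t), t*exp(-t)]
  [0, exp(-t), 0]
  [-t*exp(-t), -2*t*exp(-t), -t*exp(-t) + exp(-t)]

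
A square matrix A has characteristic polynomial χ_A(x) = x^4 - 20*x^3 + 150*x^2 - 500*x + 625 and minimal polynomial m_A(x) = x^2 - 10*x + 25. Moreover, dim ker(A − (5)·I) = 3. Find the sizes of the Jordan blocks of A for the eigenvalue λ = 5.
Block sizes for λ = 5: [2, 1, 1]

Step 1 — from the characteristic polynomial, algebraic multiplicity of λ = 5 is 4. From dim ker(A − (5)·I) = 3, there are exactly 3 Jordan blocks for λ = 5.
Step 2 — from the minimal polynomial, the factor (x − 5)^2 tells us the largest block for λ = 5 has size 2.
Step 3 — with total size 4, 3 blocks, and largest block 2, the block sizes (in nonincreasing order) are [2, 1, 1].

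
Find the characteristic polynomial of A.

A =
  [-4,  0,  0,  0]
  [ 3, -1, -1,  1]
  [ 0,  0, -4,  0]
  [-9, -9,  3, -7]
x^4 + 16*x^3 + 96*x^2 + 256*x + 256

Expanding det(x·I − A) (e.g. by cofactor expansion or by noting that A is similar to its Jordan form J, which has the same characteristic polynomial as A) gives
  χ_A(x) = x^4 + 16*x^3 + 96*x^2 + 256*x + 256
which factors as (x + 4)^4. The eigenvalues (with algebraic multiplicities) are λ = -4 with multiplicity 4.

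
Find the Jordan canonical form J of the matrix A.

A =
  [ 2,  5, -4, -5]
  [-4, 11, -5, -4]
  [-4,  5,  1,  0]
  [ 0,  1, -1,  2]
J_2(4) ⊕ J_2(4)

The characteristic polynomial is
  det(x·I − A) = x^4 - 16*x^3 + 96*x^2 - 256*x + 256 = (x - 4)^4

Eigenvalues and multiplicities (the geometric multiplicity of λ is n − rank(A − λI), which equals the number of Jordan blocks for λ):
  λ = 4: algebraic multiplicity = 4, geometric multiplicity = 2

Determining the block sizes for each eigenvalue:
  λ = 4: with am = 4 and gm = 2, the partition is not yet determined (e.g. several partitions of 4 into 2 parts exist). Let N = A − (4)·I. Computing rank(N^1) = 2, rank(N^2) = 0; the number of blocks of size ≥ j is rank(N^{j−1}) − rank(N^j), giving [2, 2]. So we have 2 block(s) of size 2 → block sizes [2, 2]

Assembling the blocks gives a Jordan form
J =
  [4, 1, 0, 0]
  [0, 4, 0, 0]
  [0, 0, 4, 1]
  [0, 0, 0, 4]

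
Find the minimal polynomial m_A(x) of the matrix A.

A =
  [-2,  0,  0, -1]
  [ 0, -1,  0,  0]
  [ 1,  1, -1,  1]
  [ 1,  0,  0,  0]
x^2 + 2*x + 1

The characteristic polynomial is χ_A(x) = (x + 1)^4, so the eigenvalues are known. The minimal polynomial is
  m_A(x) = Π_λ (x − λ)^{k_λ}
where k_λ is the size of the *largest* Jordan block for λ (equivalently, the smallest k with (A − λI)^k v = 0 for every generalised eigenvector v of λ).

  λ = -1: largest Jordan block has size 2, contributing (x + 1)^2

So m_A(x) = (x + 1)^2 = x^2 + 2*x + 1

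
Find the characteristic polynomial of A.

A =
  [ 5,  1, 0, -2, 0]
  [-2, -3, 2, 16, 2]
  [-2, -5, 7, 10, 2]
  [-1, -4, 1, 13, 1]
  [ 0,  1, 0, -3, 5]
x^5 - 27*x^4 + 291*x^3 - 1565*x^2 + 4200*x - 4500

Expanding det(x·I − A) (e.g. by cofactor expansion or by noting that A is similar to its Jordan form J, which has the same characteristic polynomial as A) gives
  χ_A(x) = x^5 - 27*x^4 + 291*x^3 - 1565*x^2 + 4200*x - 4500
which factors as (x - 6)^2*(x - 5)^3. The eigenvalues (with algebraic multiplicities) are λ = 5 with multiplicity 3, λ = 6 with multiplicity 2.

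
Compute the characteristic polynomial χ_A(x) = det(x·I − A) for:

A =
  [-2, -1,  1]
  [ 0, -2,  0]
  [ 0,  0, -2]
x^3 + 6*x^2 + 12*x + 8

Expanding det(x·I − A) (e.g. by cofactor expansion or by noting that A is similar to its Jordan form J, which has the same characteristic polynomial as A) gives
  χ_A(x) = x^3 + 6*x^2 + 12*x + 8
which factors as (x + 2)^3. The eigenvalues (with algebraic multiplicities) are λ = -2 with multiplicity 3.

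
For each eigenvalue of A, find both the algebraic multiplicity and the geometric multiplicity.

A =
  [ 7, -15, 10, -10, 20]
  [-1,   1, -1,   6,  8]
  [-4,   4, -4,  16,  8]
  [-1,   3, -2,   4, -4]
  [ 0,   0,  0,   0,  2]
λ = 2: alg = 5, geom = 3

Step 1 — factor the characteristic polynomial to read off the algebraic multiplicities:
  χ_A(x) = (x - 2)^5

Step 2 — compute geometric multiplicities via the rank-nullity identity g(λ) = n − rank(A − λI):
  rank(A − (2)·I) = 2, so dim ker(A − (2)·I) = n − 2 = 3

Summary:
  λ = 2: algebraic multiplicity = 5, geometric multiplicity = 3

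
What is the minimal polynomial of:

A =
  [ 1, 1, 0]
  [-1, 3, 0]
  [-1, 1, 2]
x^2 - 4*x + 4

The characteristic polynomial is χ_A(x) = (x - 2)^3, so the eigenvalues are known. The minimal polynomial is
  m_A(x) = Π_λ (x − λ)^{k_λ}
where k_λ is the size of the *largest* Jordan block for λ (equivalently, the smallest k with (A − λI)^k v = 0 for every generalised eigenvector v of λ).

  λ = 2: largest Jordan block has size 2, contributing (x − 2)^2

So m_A(x) = (x - 2)^2 = x^2 - 4*x + 4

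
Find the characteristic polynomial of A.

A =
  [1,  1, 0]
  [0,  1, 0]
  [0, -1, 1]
x^3 - 3*x^2 + 3*x - 1

Expanding det(x·I − A) (e.g. by cofactor expansion or by noting that A is similar to its Jordan form J, which has the same characteristic polynomial as A) gives
  χ_A(x) = x^3 - 3*x^2 + 3*x - 1
which factors as (x - 1)^3. The eigenvalues (with algebraic multiplicities) are λ = 1 with multiplicity 3.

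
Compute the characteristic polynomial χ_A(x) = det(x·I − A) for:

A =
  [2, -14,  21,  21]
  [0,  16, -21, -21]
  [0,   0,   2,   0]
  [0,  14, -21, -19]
x^4 - x^3 - 18*x^2 + 52*x - 40

Expanding det(x·I − A) (e.g. by cofactor expansion or by noting that A is similar to its Jordan form J, which has the same characteristic polynomial as A) gives
  χ_A(x) = x^4 - x^3 - 18*x^2 + 52*x - 40
which factors as (x - 2)^3*(x + 5). The eigenvalues (with algebraic multiplicities) are λ = -5 with multiplicity 1, λ = 2 with multiplicity 3.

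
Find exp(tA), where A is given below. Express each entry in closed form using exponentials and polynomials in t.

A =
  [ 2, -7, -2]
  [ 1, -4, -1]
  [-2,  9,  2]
e^{tA} =
  [t^2/2 + 2*t + 1, -2*t^2 - 7*t, -t^2/2 - 2*t]
  [t, 1 - 4*t, -t]
  [t^2/2 - 2*t, -2*t^2 + 9*t, -t^2/2 + 2*t + 1]

Strategy: write A = P · J · P⁻¹ where J is a Jordan canonical form, so e^{tA} = P · e^{tJ} · P⁻¹, and e^{tJ} can be computed block-by-block.

A has Jordan form
J =
  [0, 1, 0]
  [0, 0, 1]
  [0, 0, 0]
(up to reordering of blocks).

Per-block formulas:
  For a 3×3 Jordan block J_3(0): exp(t · J_3(0)) = e^(0t)·(I + t·N + (t^2/2)·N^2), where N is the 3×3 nilpotent shift.

After assembling e^{tJ} and conjugating by P, we get:

e^{tA} =
  [t^2/2 + 2*t + 1, -2*t^2 - 7*t, -t^2/2 - 2*t]
  [t, 1 - 4*t, -t]
  [t^2/2 - 2*t, -2*t^2 + 9*t, -t^2/2 + 2*t + 1]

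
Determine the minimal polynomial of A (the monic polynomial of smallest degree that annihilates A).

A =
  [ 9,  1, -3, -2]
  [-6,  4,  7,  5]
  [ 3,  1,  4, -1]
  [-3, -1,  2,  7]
x^2 - 12*x + 36

The characteristic polynomial is χ_A(x) = (x - 6)^4, so the eigenvalues are known. The minimal polynomial is
  m_A(x) = Π_λ (x − λ)^{k_λ}
where k_λ is the size of the *largest* Jordan block for λ (equivalently, the smallest k with (A − λI)^k v = 0 for every generalised eigenvector v of λ).

  λ = 6: largest Jordan block has size 2, contributing (x − 6)^2

So m_A(x) = (x - 6)^2 = x^2 - 12*x + 36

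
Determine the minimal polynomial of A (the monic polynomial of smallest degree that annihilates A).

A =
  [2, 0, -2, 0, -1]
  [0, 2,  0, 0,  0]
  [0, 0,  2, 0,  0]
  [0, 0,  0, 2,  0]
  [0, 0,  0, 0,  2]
x^2 - 4*x + 4

The characteristic polynomial is χ_A(x) = (x - 2)^5, so the eigenvalues are known. The minimal polynomial is
  m_A(x) = Π_λ (x − λ)^{k_λ}
where k_λ is the size of the *largest* Jordan block for λ (equivalently, the smallest k with (A − λI)^k v = 0 for every generalised eigenvector v of λ).

  λ = 2: largest Jordan block has size 2, contributing (x − 2)^2

So m_A(x) = (x - 2)^2 = x^2 - 4*x + 4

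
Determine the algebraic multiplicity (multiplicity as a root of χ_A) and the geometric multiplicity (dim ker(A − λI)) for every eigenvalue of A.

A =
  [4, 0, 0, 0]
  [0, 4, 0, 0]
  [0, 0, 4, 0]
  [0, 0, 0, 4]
λ = 4: alg = 4, geom = 4

Step 1 — factor the characteristic polynomial to read off the algebraic multiplicities:
  χ_A(x) = (x - 4)^4

Step 2 — compute geometric multiplicities via the rank-nullity identity g(λ) = n − rank(A − λI):
  rank(A − (4)·I) = 0, so dim ker(A − (4)·I) = n − 0 = 4

Summary:
  λ = 4: algebraic multiplicity = 4, geometric multiplicity = 4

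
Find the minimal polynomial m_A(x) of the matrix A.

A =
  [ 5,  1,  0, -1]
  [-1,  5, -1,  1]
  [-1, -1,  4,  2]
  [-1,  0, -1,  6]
x^2 - 10*x + 25

The characteristic polynomial is χ_A(x) = (x - 5)^4, so the eigenvalues are known. The minimal polynomial is
  m_A(x) = Π_λ (x − λ)^{k_λ}
where k_λ is the size of the *largest* Jordan block for λ (equivalently, the smallest k with (A − λI)^k v = 0 for every generalised eigenvector v of λ).

  λ = 5: largest Jordan block has size 2, contributing (x − 5)^2

So m_A(x) = (x - 5)^2 = x^2 - 10*x + 25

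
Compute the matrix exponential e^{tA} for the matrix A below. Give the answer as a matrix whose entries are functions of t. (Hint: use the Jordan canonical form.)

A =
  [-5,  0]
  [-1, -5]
e^{tA} =
  [exp(-5*t), 0]
  [-t*exp(-5*t), exp(-5*t)]

Strategy: write A = P · J · P⁻¹ where J is a Jordan canonical form, so e^{tA} = P · e^{tJ} · P⁻¹, and e^{tJ} can be computed block-by-block.

A has Jordan form
J =
  [-5,  1]
  [ 0, -5]
(up to reordering of blocks).

Per-block formulas:
  For a 2×2 Jordan block J_2(-5): exp(t · J_2(-5)) = e^(-5t)·(I + t·N), where N is the 2×2 nilpotent shift.

After assembling e^{tJ} and conjugating by P, we get:

e^{tA} =
  [exp(-5*t), 0]
  [-t*exp(-5*t), exp(-5*t)]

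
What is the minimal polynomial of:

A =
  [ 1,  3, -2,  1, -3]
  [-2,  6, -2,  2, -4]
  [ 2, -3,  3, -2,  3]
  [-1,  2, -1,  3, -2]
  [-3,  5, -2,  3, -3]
x^3 - 6*x^2 + 12*x - 8

The characteristic polynomial is χ_A(x) = (x - 2)^5, so the eigenvalues are known. The minimal polynomial is
  m_A(x) = Π_λ (x − λ)^{k_λ}
where k_λ is the size of the *largest* Jordan block for λ (equivalently, the smallest k with (A − λI)^k v = 0 for every generalised eigenvector v of λ).

  λ = 2: largest Jordan block has size 3, contributing (x − 2)^3

So m_A(x) = (x - 2)^3 = x^3 - 6*x^2 + 12*x - 8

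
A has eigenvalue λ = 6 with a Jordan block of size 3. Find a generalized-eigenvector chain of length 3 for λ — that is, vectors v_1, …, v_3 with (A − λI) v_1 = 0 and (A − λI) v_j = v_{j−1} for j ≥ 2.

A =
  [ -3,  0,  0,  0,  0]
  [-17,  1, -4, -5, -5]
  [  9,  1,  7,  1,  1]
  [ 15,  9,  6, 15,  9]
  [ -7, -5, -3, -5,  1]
A Jordan chain for λ = 6 of length 3:
v_1 = (0, 1, 0, -3, 2)ᵀ
v_2 = (0, -5, 1, 9, -5)ᵀ
v_3 = (0, 1, 0, 0, 0)ᵀ

Let N = A − (6)·I. We want v_3 with N^3 v_3 = 0 but N^2 v_3 ≠ 0; then v_{j-1} := N · v_j for j = 3, …, 2.

Pick v_3 = (0, 1, 0, 0, 0)ᵀ.
Then v_2 = N · v_3 = (0, -5, 1, 9, -5)ᵀ.
Then v_1 = N · v_2 = (0, 1, 0, -3, 2)ᵀ.

Sanity check: (A − (6)·I) v_1 = (0, 0, 0, 0, 0)ᵀ = 0. ✓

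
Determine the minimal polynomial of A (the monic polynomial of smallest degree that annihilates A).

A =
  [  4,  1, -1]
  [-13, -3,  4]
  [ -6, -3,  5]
x^3 - 6*x^2 + 12*x - 8

The characteristic polynomial is χ_A(x) = (x - 2)^3, so the eigenvalues are known. The minimal polynomial is
  m_A(x) = Π_λ (x − λ)^{k_λ}
where k_λ is the size of the *largest* Jordan block for λ (equivalently, the smallest k with (A − λI)^k v = 0 for every generalised eigenvector v of λ).

  λ = 2: largest Jordan block has size 3, contributing (x − 2)^3

So m_A(x) = (x - 2)^3 = x^3 - 6*x^2 + 12*x - 8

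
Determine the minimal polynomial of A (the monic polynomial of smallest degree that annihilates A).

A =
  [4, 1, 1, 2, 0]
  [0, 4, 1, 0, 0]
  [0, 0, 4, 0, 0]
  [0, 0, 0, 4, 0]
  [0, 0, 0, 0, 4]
x^3 - 12*x^2 + 48*x - 64

The characteristic polynomial is χ_A(x) = (x - 4)^5, so the eigenvalues are known. The minimal polynomial is
  m_A(x) = Π_λ (x − λ)^{k_λ}
where k_λ is the size of the *largest* Jordan block for λ (equivalently, the smallest k with (A − λI)^k v = 0 for every generalised eigenvector v of λ).

  λ = 4: largest Jordan block has size 3, contributing (x − 4)^3

So m_A(x) = (x - 4)^3 = x^3 - 12*x^2 + 48*x - 64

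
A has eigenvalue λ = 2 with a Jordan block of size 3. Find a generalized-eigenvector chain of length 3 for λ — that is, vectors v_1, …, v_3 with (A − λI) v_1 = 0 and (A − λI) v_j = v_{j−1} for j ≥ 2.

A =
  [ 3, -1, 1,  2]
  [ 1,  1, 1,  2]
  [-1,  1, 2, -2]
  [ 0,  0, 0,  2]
A Jordan chain for λ = 2 of length 3:
v_1 = (-1, -1, 0, 0)ᵀ
v_2 = (1, 1, -1, 0)ᵀ
v_3 = (1, 0, 0, 0)ᵀ

Let N = A − (2)·I. We want v_3 with N^3 v_3 = 0 but N^2 v_3 ≠ 0; then v_{j-1} := N · v_j for j = 3, …, 2.

Pick v_3 = (1, 0, 0, 0)ᵀ.
Then v_2 = N · v_3 = (1, 1, -1, 0)ᵀ.
Then v_1 = N · v_2 = (-1, -1, 0, 0)ᵀ.

Sanity check: (A − (2)·I) v_1 = (0, 0, 0, 0)ᵀ = 0. ✓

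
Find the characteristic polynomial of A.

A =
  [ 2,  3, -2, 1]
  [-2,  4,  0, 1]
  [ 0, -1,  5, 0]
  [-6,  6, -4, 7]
x^4 - 18*x^3 + 121*x^2 - 360*x + 400

Expanding det(x·I − A) (e.g. by cofactor expansion or by noting that A is similar to its Jordan form J, which has the same characteristic polynomial as A) gives
  χ_A(x) = x^4 - 18*x^3 + 121*x^2 - 360*x + 400
which factors as (x - 5)^2*(x - 4)^2. The eigenvalues (with algebraic multiplicities) are λ = 4 with multiplicity 2, λ = 5 with multiplicity 2.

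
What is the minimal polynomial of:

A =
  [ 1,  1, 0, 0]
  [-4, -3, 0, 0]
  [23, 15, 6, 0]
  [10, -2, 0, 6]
x^3 - 4*x^2 - 11*x - 6

The characteristic polynomial is χ_A(x) = (x - 6)^2*(x + 1)^2, so the eigenvalues are known. The minimal polynomial is
  m_A(x) = Π_λ (x − λ)^{k_λ}
where k_λ is the size of the *largest* Jordan block for λ (equivalently, the smallest k with (A − λI)^k v = 0 for every generalised eigenvector v of λ).

  λ = -1: largest Jordan block has size 2, contributing (x + 1)^2
  λ = 6: largest Jordan block has size 1, contributing (x − 6)

So m_A(x) = (x - 6)*(x + 1)^2 = x^3 - 4*x^2 - 11*x - 6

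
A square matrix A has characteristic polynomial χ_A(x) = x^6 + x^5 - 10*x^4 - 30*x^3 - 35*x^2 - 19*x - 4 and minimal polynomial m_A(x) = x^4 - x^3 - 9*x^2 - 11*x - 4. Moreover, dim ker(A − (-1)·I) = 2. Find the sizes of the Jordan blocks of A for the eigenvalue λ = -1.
Block sizes for λ = -1: [3, 2]

Step 1 — from the characteristic polynomial, algebraic multiplicity of λ = -1 is 5. From dim ker(A − (-1)·I) = 2, there are exactly 2 Jordan blocks for λ = -1.
Step 2 — from the minimal polynomial, the factor (x + 1)^3 tells us the largest block for λ = -1 has size 3.
Step 3 — with total size 5, 2 blocks, and largest block 3, the block sizes (in nonincreasing order) are [3, 2].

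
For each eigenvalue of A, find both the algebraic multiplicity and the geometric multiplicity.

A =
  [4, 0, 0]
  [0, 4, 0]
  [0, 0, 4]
λ = 4: alg = 3, geom = 3

Step 1 — factor the characteristic polynomial to read off the algebraic multiplicities:
  χ_A(x) = (x - 4)^3

Step 2 — compute geometric multiplicities via the rank-nullity identity g(λ) = n − rank(A − λI):
  rank(A − (4)·I) = 0, so dim ker(A − (4)·I) = n − 0 = 3

Summary:
  λ = 4: algebraic multiplicity = 3, geometric multiplicity = 3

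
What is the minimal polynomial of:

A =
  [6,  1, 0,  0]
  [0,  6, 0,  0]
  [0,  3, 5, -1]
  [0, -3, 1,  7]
x^2 - 12*x + 36

The characteristic polynomial is χ_A(x) = (x - 6)^4, so the eigenvalues are known. The minimal polynomial is
  m_A(x) = Π_λ (x − λ)^{k_λ}
where k_λ is the size of the *largest* Jordan block for λ (equivalently, the smallest k with (A − λI)^k v = 0 for every generalised eigenvector v of λ).

  λ = 6: largest Jordan block has size 2, contributing (x − 6)^2

So m_A(x) = (x - 6)^2 = x^2 - 12*x + 36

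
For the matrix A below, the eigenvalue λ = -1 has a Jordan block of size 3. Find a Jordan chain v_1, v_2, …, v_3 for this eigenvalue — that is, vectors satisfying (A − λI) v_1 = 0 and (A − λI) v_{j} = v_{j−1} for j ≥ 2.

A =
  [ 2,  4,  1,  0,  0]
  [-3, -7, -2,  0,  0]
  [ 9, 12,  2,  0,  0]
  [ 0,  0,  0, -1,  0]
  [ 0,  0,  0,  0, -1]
A Jordan chain for λ = -1 of length 3:
v_1 = (6, -9, 18, 0, 0)ᵀ
v_2 = (3, -3, 9, 0, 0)ᵀ
v_3 = (1, 0, 0, 0, 0)ᵀ

Let N = A − (-1)·I. We want v_3 with N^3 v_3 = 0 but N^2 v_3 ≠ 0; then v_{j-1} := N · v_j for j = 3, …, 2.

Pick v_3 = (1, 0, 0, 0, 0)ᵀ.
Then v_2 = N · v_3 = (3, -3, 9, 0, 0)ᵀ.
Then v_1 = N · v_2 = (6, -9, 18, 0, 0)ᵀ.

Sanity check: (A − (-1)·I) v_1 = (0, 0, 0, 0, 0)ᵀ = 0. ✓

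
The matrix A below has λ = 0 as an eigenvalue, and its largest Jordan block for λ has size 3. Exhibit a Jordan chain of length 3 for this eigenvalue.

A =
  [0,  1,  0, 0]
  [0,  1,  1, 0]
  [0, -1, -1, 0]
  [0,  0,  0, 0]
A Jordan chain for λ = 0 of length 3:
v_1 = (1, 0, 0, 0)ᵀ
v_2 = (1, 1, -1, 0)ᵀ
v_3 = (0, 1, 0, 0)ᵀ

Let N = A − (0)·I. We want v_3 with N^3 v_3 = 0 but N^2 v_3 ≠ 0; then v_{j-1} := N · v_j for j = 3, …, 2.

Pick v_3 = (0, 1, 0, 0)ᵀ.
Then v_2 = N · v_3 = (1, 1, -1, 0)ᵀ.
Then v_1 = N · v_2 = (1, 0, 0, 0)ᵀ.

Sanity check: (A − (0)·I) v_1 = (0, 0, 0, 0)ᵀ = 0. ✓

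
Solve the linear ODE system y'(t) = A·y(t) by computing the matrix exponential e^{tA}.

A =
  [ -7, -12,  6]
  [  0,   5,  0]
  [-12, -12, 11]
e^{tA} =
  [-exp(5*t) + 2*exp(-t), -2*exp(5*t) + 2*exp(-t), exp(5*t) - exp(-t)]
  [0, exp(5*t), 0]
  [-2*exp(5*t) + 2*exp(-t), -2*exp(5*t) + 2*exp(-t), 2*exp(5*t) - exp(-t)]

Strategy: write A = P · J · P⁻¹ where J is a Jordan canonical form, so e^{tA} = P · e^{tJ} · P⁻¹, and e^{tJ} can be computed block-by-block.

A has Jordan form
J =
  [-1, 0, 0]
  [ 0, 5, 0]
  [ 0, 0, 5]
(up to reordering of blocks).

Per-block formulas:
  For a 1×1 block at λ = 5: exp(t · [5]) = [e^(5t)].
  For a 1×1 block at λ = -1: exp(t · [-1]) = [e^(-1t)].

After assembling e^{tJ} and conjugating by P, we get:

e^{tA} =
  [-exp(5*t) + 2*exp(-t), -2*exp(5*t) + 2*exp(-t), exp(5*t) - exp(-t)]
  [0, exp(5*t), 0]
  [-2*exp(5*t) + 2*exp(-t), -2*exp(5*t) + 2*exp(-t), 2*exp(5*t) - exp(-t)]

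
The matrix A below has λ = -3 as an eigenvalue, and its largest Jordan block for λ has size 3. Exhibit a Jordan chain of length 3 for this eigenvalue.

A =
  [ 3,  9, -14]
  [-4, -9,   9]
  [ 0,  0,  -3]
A Jordan chain for λ = -3 of length 3:
v_1 = (-3, 2, 0)ᵀ
v_2 = (-14, 9, 0)ᵀ
v_3 = (0, 0, 1)ᵀ

Let N = A − (-3)·I. We want v_3 with N^3 v_3 = 0 but N^2 v_3 ≠ 0; then v_{j-1} := N · v_j for j = 3, …, 2.

Pick v_3 = (0, 0, 1)ᵀ.
Then v_2 = N · v_3 = (-14, 9, 0)ᵀ.
Then v_1 = N · v_2 = (-3, 2, 0)ᵀ.

Sanity check: (A − (-3)·I) v_1 = (0, 0, 0)ᵀ = 0. ✓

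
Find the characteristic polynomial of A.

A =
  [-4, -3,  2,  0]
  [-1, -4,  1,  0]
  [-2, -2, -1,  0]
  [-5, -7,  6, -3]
x^4 + 12*x^3 + 54*x^2 + 108*x + 81

Expanding det(x·I − A) (e.g. by cofactor expansion or by noting that A is similar to its Jordan form J, which has the same characteristic polynomial as A) gives
  χ_A(x) = x^4 + 12*x^3 + 54*x^2 + 108*x + 81
which factors as (x + 3)^4. The eigenvalues (with algebraic multiplicities) are λ = -3 with multiplicity 4.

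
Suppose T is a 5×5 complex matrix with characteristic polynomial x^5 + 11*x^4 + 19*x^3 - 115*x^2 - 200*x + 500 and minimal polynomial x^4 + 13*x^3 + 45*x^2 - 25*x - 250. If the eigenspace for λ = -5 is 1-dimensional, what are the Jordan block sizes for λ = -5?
Block sizes for λ = -5: [3]

Step 1 — from the characteristic polynomial, algebraic multiplicity of λ = -5 is 3. From dim ker(T − (-5)·I) = 1, there are exactly 1 Jordan blocks for λ = -5.
Step 2 — from the minimal polynomial, the factor (x + 5)^3 tells us the largest block for λ = -5 has size 3.
Step 3 — with total size 3, 1 blocks, and largest block 3, the block sizes (in nonincreasing order) are [3].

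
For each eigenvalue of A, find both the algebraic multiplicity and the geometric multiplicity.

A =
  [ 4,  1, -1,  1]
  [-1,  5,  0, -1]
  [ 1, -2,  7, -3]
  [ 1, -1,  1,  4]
λ = 5: alg = 4, geom = 2

Step 1 — factor the characteristic polynomial to read off the algebraic multiplicities:
  χ_A(x) = (x - 5)^4

Step 2 — compute geometric multiplicities via the rank-nullity identity g(λ) = n − rank(A − λI):
  rank(A − (5)·I) = 2, so dim ker(A − (5)·I) = n − 2 = 2

Summary:
  λ = 5: algebraic multiplicity = 4, geometric multiplicity = 2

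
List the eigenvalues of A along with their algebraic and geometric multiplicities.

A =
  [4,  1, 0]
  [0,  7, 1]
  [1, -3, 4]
λ = 5: alg = 3, geom = 1

Step 1 — factor the characteristic polynomial to read off the algebraic multiplicities:
  χ_A(x) = (x - 5)^3

Step 2 — compute geometric multiplicities via the rank-nullity identity g(λ) = n − rank(A − λI):
  rank(A − (5)·I) = 2, so dim ker(A − (5)·I) = n − 2 = 1

Summary:
  λ = 5: algebraic multiplicity = 3, geometric multiplicity = 1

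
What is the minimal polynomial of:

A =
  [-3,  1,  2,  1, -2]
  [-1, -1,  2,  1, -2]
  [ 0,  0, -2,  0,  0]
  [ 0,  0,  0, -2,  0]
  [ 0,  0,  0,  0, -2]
x^2 + 4*x + 4

The characteristic polynomial is χ_A(x) = (x + 2)^5, so the eigenvalues are known. The minimal polynomial is
  m_A(x) = Π_λ (x − λ)^{k_λ}
where k_λ is the size of the *largest* Jordan block for λ (equivalently, the smallest k with (A − λI)^k v = 0 for every generalised eigenvector v of λ).

  λ = -2: largest Jordan block has size 2, contributing (x + 2)^2

So m_A(x) = (x + 2)^2 = x^2 + 4*x + 4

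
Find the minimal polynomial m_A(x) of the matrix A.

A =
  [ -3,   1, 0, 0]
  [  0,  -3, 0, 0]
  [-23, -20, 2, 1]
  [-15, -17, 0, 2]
x^4 + 2*x^3 - 11*x^2 - 12*x + 36

The characteristic polynomial is χ_A(x) = (x - 2)^2*(x + 3)^2, so the eigenvalues are known. The minimal polynomial is
  m_A(x) = Π_λ (x − λ)^{k_λ}
where k_λ is the size of the *largest* Jordan block for λ (equivalently, the smallest k with (A − λI)^k v = 0 for every generalised eigenvector v of λ).

  λ = -3: largest Jordan block has size 2, contributing (x + 3)^2
  λ = 2: largest Jordan block has size 2, contributing (x − 2)^2

So m_A(x) = (x - 2)^2*(x + 3)^2 = x^4 + 2*x^3 - 11*x^2 - 12*x + 36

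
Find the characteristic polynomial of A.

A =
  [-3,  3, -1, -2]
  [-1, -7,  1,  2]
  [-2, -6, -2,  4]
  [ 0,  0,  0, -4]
x^4 + 16*x^3 + 96*x^2 + 256*x + 256

Expanding det(x·I − A) (e.g. by cofactor expansion or by noting that A is similar to its Jordan form J, which has the same characteristic polynomial as A) gives
  χ_A(x) = x^4 + 16*x^3 + 96*x^2 + 256*x + 256
which factors as (x + 4)^4. The eigenvalues (with algebraic multiplicities) are λ = -4 with multiplicity 4.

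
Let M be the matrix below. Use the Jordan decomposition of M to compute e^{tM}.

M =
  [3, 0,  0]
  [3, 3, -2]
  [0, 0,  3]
e^{tM} =
  [exp(3*t), 0, 0]
  [3*t*exp(3*t), exp(3*t), -2*t*exp(3*t)]
  [0, 0, exp(3*t)]

Strategy: write M = P · J · P⁻¹ where J is a Jordan canonical form, so e^{tM} = P · e^{tJ} · P⁻¹, and e^{tJ} can be computed block-by-block.

M has Jordan form
J =
  [3, 1, 0]
  [0, 3, 0]
  [0, 0, 3]
(up to reordering of blocks).

Per-block formulas:
  For a 1×1 block at λ = 3: exp(t · [3]) = [e^(3t)].
  For a 2×2 Jordan block J_2(3): exp(t · J_2(3)) = e^(3t)·(I + t·N), where N is the 2×2 nilpotent shift.

After assembling e^{tJ} and conjugating by P, we get:

e^{tM} =
  [exp(3*t), 0, 0]
  [3*t*exp(3*t), exp(3*t), -2*t*exp(3*t)]
  [0, 0, exp(3*t)]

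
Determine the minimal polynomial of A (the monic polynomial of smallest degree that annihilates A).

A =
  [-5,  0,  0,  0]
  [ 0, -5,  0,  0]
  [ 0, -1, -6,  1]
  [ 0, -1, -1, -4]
x^2 + 10*x + 25

The characteristic polynomial is χ_A(x) = (x + 5)^4, so the eigenvalues are known. The minimal polynomial is
  m_A(x) = Π_λ (x − λ)^{k_λ}
where k_λ is the size of the *largest* Jordan block for λ (equivalently, the smallest k with (A − λI)^k v = 0 for every generalised eigenvector v of λ).

  λ = -5: largest Jordan block has size 2, contributing (x + 5)^2

So m_A(x) = (x + 5)^2 = x^2 + 10*x + 25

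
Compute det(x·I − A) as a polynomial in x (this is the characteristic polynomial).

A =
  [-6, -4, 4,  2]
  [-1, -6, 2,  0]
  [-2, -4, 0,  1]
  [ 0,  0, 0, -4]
x^4 + 16*x^3 + 96*x^2 + 256*x + 256

Expanding det(x·I − A) (e.g. by cofactor expansion or by noting that A is similar to its Jordan form J, which has the same characteristic polynomial as A) gives
  χ_A(x) = x^4 + 16*x^3 + 96*x^2 + 256*x + 256
which factors as (x + 4)^4. The eigenvalues (with algebraic multiplicities) are λ = -4 with multiplicity 4.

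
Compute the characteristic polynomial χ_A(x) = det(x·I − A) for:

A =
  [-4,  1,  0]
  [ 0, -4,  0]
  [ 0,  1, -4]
x^3 + 12*x^2 + 48*x + 64

Expanding det(x·I − A) (e.g. by cofactor expansion or by noting that A is similar to its Jordan form J, which has the same characteristic polynomial as A) gives
  χ_A(x) = x^3 + 12*x^2 + 48*x + 64
which factors as (x + 4)^3. The eigenvalues (with algebraic multiplicities) are λ = -4 with multiplicity 3.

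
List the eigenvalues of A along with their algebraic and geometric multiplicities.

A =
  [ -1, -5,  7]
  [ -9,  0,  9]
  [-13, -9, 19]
λ = 6: alg = 3, geom = 1

Step 1 — factor the characteristic polynomial to read off the algebraic multiplicities:
  χ_A(x) = (x - 6)^3

Step 2 — compute geometric multiplicities via the rank-nullity identity g(λ) = n − rank(A − λI):
  rank(A − (6)·I) = 2, so dim ker(A − (6)·I) = n − 2 = 1

Summary:
  λ = 6: algebraic multiplicity = 3, geometric multiplicity = 1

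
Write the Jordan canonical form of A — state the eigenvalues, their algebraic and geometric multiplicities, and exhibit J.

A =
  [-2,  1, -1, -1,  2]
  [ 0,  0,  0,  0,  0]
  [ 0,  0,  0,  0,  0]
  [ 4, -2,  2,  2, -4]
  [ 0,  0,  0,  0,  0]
J_2(0) ⊕ J_1(0) ⊕ J_1(0) ⊕ J_1(0)

The characteristic polynomial is
  det(x·I − A) = x^5

Eigenvalues and multiplicities (the geometric multiplicity of λ is n − rank(A − λI), which equals the number of Jordan blocks for λ):
  λ = 0: algebraic multiplicity = 5, geometric multiplicity = 4

Determining the block sizes for each eigenvalue:
  λ = 0: 4 blocks summing to 5 forces exactly one block of size 2 and the rest size 1 → block sizes [2, 1, 1, 1]

Assembling the blocks gives a Jordan form
J =
  [0, 1, 0, 0, 0]
  [0, 0, 0, 0, 0]
  [0, 0, 0, 0, 0]
  [0, 0, 0, 0, 0]
  [0, 0, 0, 0, 0]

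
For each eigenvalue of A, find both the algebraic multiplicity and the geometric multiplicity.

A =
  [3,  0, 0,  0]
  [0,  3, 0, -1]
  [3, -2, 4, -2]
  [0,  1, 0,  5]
λ = 3: alg = 1, geom = 1; λ = 4: alg = 3, geom = 2

Step 1 — factor the characteristic polynomial to read off the algebraic multiplicities:
  χ_A(x) = (x - 4)^3*(x - 3)

Step 2 — compute geometric multiplicities via the rank-nullity identity g(λ) = n − rank(A − λI):
  rank(A − (3)·I) = 3, so dim ker(A − (3)·I) = n − 3 = 1
  rank(A − (4)·I) = 2, so dim ker(A − (4)·I) = n − 2 = 2

Summary:
  λ = 3: algebraic multiplicity = 1, geometric multiplicity = 1
  λ = 4: algebraic multiplicity = 3, geometric multiplicity = 2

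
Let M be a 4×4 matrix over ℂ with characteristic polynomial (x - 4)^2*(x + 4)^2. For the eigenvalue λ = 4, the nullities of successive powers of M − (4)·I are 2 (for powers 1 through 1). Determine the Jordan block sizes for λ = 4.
Block sizes for λ = 4: [1, 1]

From the dimensions of kernels of powers, the number of Jordan blocks of size at least j is d_j − d_{j−1} where d_j = dim ker(N^j) (with d_0 = 0). Computing the differences gives [2].
The number of blocks of size exactly k is (#blocks of size ≥ k) − (#blocks of size ≥ k + 1), so the partition is: 2 block(s) of size 1.
In nonincreasing order the block sizes are [1, 1].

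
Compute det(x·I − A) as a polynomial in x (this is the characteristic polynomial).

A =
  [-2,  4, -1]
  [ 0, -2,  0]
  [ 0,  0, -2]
x^3 + 6*x^2 + 12*x + 8

Expanding det(x·I − A) (e.g. by cofactor expansion or by noting that A is similar to its Jordan form J, which has the same characteristic polynomial as A) gives
  χ_A(x) = x^3 + 6*x^2 + 12*x + 8
which factors as (x + 2)^3. The eigenvalues (with algebraic multiplicities) are λ = -2 with multiplicity 3.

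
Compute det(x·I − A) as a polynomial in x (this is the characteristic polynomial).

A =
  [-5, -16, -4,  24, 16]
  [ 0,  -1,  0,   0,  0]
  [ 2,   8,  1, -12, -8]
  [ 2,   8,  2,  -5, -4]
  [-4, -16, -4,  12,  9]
x^5 + x^4 - 2*x^3 - 2*x^2 + x + 1

Expanding det(x·I − A) (e.g. by cofactor expansion or by noting that A is similar to its Jordan form J, which has the same characteristic polynomial as A) gives
  χ_A(x) = x^5 + x^4 - 2*x^3 - 2*x^2 + x + 1
which factors as (x - 1)^2*(x + 1)^3. The eigenvalues (with algebraic multiplicities) are λ = -1 with multiplicity 3, λ = 1 with multiplicity 2.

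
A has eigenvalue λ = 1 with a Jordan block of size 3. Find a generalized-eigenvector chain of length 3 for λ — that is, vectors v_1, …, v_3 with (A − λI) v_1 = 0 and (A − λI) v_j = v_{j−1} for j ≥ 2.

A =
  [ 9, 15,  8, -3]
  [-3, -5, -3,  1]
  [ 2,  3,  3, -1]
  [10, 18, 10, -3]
A Jordan chain for λ = 1 of length 3:
v_1 = (5, -2, 1, 6)ᵀ
v_2 = (8, -3, 2, 10)ᵀ
v_3 = (1, 0, 0, 0)ᵀ

Let N = A − (1)·I. We want v_3 with N^3 v_3 = 0 but N^2 v_3 ≠ 0; then v_{j-1} := N · v_j for j = 3, …, 2.

Pick v_3 = (1, 0, 0, 0)ᵀ.
Then v_2 = N · v_3 = (8, -3, 2, 10)ᵀ.
Then v_1 = N · v_2 = (5, -2, 1, 6)ᵀ.

Sanity check: (A − (1)·I) v_1 = (0, 0, 0, 0)ᵀ = 0. ✓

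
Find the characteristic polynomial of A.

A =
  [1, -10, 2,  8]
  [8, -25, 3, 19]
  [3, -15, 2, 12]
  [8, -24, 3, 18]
x^4 + 4*x^3 + 6*x^2 + 4*x + 1

Expanding det(x·I − A) (e.g. by cofactor expansion or by noting that A is similar to its Jordan form J, which has the same characteristic polynomial as A) gives
  χ_A(x) = x^4 + 4*x^3 + 6*x^2 + 4*x + 1
which factors as (x + 1)^4. The eigenvalues (with algebraic multiplicities) are λ = -1 with multiplicity 4.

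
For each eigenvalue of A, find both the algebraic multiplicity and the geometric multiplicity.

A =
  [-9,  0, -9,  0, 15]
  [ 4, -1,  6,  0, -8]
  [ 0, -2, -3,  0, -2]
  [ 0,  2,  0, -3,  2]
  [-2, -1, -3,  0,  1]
λ = -3: alg = 5, geom = 3

Step 1 — factor the characteristic polynomial to read off the algebraic multiplicities:
  χ_A(x) = (x + 3)^5

Step 2 — compute geometric multiplicities via the rank-nullity identity g(λ) = n − rank(A − λI):
  rank(A − (-3)·I) = 2, so dim ker(A − (-3)·I) = n − 2 = 3

Summary:
  λ = -3: algebraic multiplicity = 5, geometric multiplicity = 3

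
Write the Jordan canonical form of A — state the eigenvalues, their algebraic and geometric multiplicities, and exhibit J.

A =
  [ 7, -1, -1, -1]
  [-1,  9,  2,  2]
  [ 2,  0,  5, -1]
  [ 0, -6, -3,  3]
J_3(6) ⊕ J_1(6)

The characteristic polynomial is
  det(x·I − A) = x^4 - 24*x^3 + 216*x^2 - 864*x + 1296 = (x - 6)^4

Eigenvalues and multiplicities (the geometric multiplicity of λ is n − rank(A − λI), which equals the number of Jordan blocks for λ):
  λ = 6: algebraic multiplicity = 4, geometric multiplicity = 2

Determining the block sizes for each eigenvalue:
  λ = 6: with am = 4 and gm = 2, the partition is not yet determined (e.g. several partitions of 4 into 2 parts exist). Let N = A − (6)·I. Computing rank(N^1) = 2, rank(N^2) = 1, rank(N^3) = 0; the number of blocks of size ≥ j is rank(N^{j−1}) − rank(N^j), giving [2, 1, 1]. So we have 1 block(s) of size 3, 1 block(s) of size 1 → block sizes [3, 1]

Assembling the blocks gives a Jordan form
J =
  [6, 1, 0, 0]
  [0, 6, 1, 0]
  [0, 0, 6, 0]
  [0, 0, 0, 6]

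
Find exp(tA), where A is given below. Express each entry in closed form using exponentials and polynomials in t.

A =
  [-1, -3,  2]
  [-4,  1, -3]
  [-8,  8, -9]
e^{tA} =
  [2*t*exp(-3*t) + exp(-3*t), -t^2*exp(-3*t) - 3*t*exp(-3*t), t^2*exp(-3*t)/2 + 2*t*exp(-3*t)]
  [-4*t*exp(-3*t), 2*t^2*exp(-3*t) + 4*t*exp(-3*t) + exp(-3*t), -t^2*exp(-3*t) - 3*t*exp(-3*t)]
  [-8*t*exp(-3*t), 4*t^2*exp(-3*t) + 8*t*exp(-3*t), -2*t^2*exp(-3*t) - 6*t*exp(-3*t) + exp(-3*t)]

Strategy: write A = P · J · P⁻¹ where J is a Jordan canonical form, so e^{tA} = P · e^{tJ} · P⁻¹, and e^{tJ} can be computed block-by-block.

A has Jordan form
J =
  [-3,  1,  0]
  [ 0, -3,  1]
  [ 0,  0, -3]
(up to reordering of blocks).

Per-block formulas:
  For a 3×3 Jordan block J_3(-3): exp(t · J_3(-3)) = e^(-3t)·(I + t·N + (t^2/2)·N^2), where N is the 3×3 nilpotent shift.

After assembling e^{tJ} and conjugating by P, we get:

e^{tA} =
  [2*t*exp(-3*t) + exp(-3*t), -t^2*exp(-3*t) - 3*t*exp(-3*t), t^2*exp(-3*t)/2 + 2*t*exp(-3*t)]
  [-4*t*exp(-3*t), 2*t^2*exp(-3*t) + 4*t*exp(-3*t) + exp(-3*t), -t^2*exp(-3*t) - 3*t*exp(-3*t)]
  [-8*t*exp(-3*t), 4*t^2*exp(-3*t) + 8*t*exp(-3*t), -2*t^2*exp(-3*t) - 6*t*exp(-3*t) + exp(-3*t)]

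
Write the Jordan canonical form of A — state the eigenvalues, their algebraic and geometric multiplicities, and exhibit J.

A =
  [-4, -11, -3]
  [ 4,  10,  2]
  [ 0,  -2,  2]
J_2(2) ⊕ J_1(4)

The characteristic polynomial is
  det(x·I − A) = x^3 - 8*x^2 + 20*x - 16 = (x - 4)*(x - 2)^2

Eigenvalues and multiplicities (the geometric multiplicity of λ is n − rank(A − λI), which equals the number of Jordan blocks for λ):
  λ = 2: algebraic multiplicity = 2, geometric multiplicity = 1
  λ = 4: algebraic multiplicity = 1, geometric multiplicity = 1

Determining the block sizes for each eigenvalue:
  λ = 2: one block (gm = 1), so the single block has size am = 2 → block sizes [2]
  λ = 4: one block (gm = 1), so the single block has size am = 1 → block sizes [1]

Assembling the blocks gives a Jordan form
J =
  [2, 1, 0]
  [0, 2, 0]
  [0, 0, 4]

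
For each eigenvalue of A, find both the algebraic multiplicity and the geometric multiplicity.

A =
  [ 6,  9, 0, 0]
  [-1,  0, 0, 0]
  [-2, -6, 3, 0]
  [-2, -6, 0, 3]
λ = 3: alg = 4, geom = 3

Step 1 — factor the characteristic polynomial to read off the algebraic multiplicities:
  χ_A(x) = (x - 3)^4

Step 2 — compute geometric multiplicities via the rank-nullity identity g(λ) = n − rank(A − λI):
  rank(A − (3)·I) = 1, so dim ker(A − (3)·I) = n − 1 = 3

Summary:
  λ = 3: algebraic multiplicity = 4, geometric multiplicity = 3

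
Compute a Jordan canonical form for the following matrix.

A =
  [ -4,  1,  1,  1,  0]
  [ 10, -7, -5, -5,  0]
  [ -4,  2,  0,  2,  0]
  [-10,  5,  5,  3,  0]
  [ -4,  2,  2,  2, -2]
J_2(-2) ⊕ J_1(-2) ⊕ J_1(-2) ⊕ J_1(-2)

The characteristic polynomial is
  det(x·I − A) = x^5 + 10*x^4 + 40*x^3 + 80*x^2 + 80*x + 32 = (x + 2)^5

Eigenvalues and multiplicities (the geometric multiplicity of λ is n − rank(A − λI), which equals the number of Jordan blocks for λ):
  λ = -2: algebraic multiplicity = 5, geometric multiplicity = 4

Determining the block sizes for each eigenvalue:
  λ = -2: 4 blocks summing to 5 forces exactly one block of size 2 and the rest size 1 → block sizes [2, 1, 1, 1]

Assembling the blocks gives a Jordan form
J =
  [-2,  1,  0,  0,  0]
  [ 0, -2,  0,  0,  0]
  [ 0,  0, -2,  0,  0]
  [ 0,  0,  0, -2,  0]
  [ 0,  0,  0,  0, -2]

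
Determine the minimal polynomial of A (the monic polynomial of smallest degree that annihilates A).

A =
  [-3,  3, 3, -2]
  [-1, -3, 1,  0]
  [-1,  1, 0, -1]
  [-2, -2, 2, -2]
x^3 + 6*x^2 + 12*x + 8

The characteristic polynomial is χ_A(x) = (x + 2)^4, so the eigenvalues are known. The minimal polynomial is
  m_A(x) = Π_λ (x − λ)^{k_λ}
where k_λ is the size of the *largest* Jordan block for λ (equivalently, the smallest k with (A − λI)^k v = 0 for every generalised eigenvector v of λ).

  λ = -2: largest Jordan block has size 3, contributing (x + 2)^3

So m_A(x) = (x + 2)^3 = x^3 + 6*x^2 + 12*x + 8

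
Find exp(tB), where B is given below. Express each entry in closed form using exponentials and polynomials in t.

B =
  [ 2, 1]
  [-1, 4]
e^{tB} =
  [-t*exp(3*t) + exp(3*t), t*exp(3*t)]
  [-t*exp(3*t), t*exp(3*t) + exp(3*t)]

Strategy: write B = P · J · P⁻¹ where J is a Jordan canonical form, so e^{tB} = P · e^{tJ} · P⁻¹, and e^{tJ} can be computed block-by-block.

B has Jordan form
J =
  [3, 1]
  [0, 3]
(up to reordering of blocks).

Per-block formulas:
  For a 2×2 Jordan block J_2(3): exp(t · J_2(3)) = e^(3t)·(I + t·N), where N is the 2×2 nilpotent shift.

After assembling e^{tJ} and conjugating by P, we get:

e^{tB} =
  [-t*exp(3*t) + exp(3*t), t*exp(3*t)]
  [-t*exp(3*t), t*exp(3*t) + exp(3*t)]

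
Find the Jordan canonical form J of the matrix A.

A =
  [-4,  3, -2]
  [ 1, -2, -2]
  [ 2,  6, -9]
J_2(-5) ⊕ J_1(-5)

The characteristic polynomial is
  det(x·I − A) = x^3 + 15*x^2 + 75*x + 125 = (x + 5)^3

Eigenvalues and multiplicities (the geometric multiplicity of λ is n − rank(A − λI), which equals the number of Jordan blocks for λ):
  λ = -5: algebraic multiplicity = 3, geometric multiplicity = 2

Determining the block sizes for each eigenvalue:
  λ = -5: 2 blocks summing to 3 forces exactly one block of size 2 and the rest size 1 → block sizes [2, 1]

Assembling the blocks gives a Jordan form
J =
  [-5,  1,  0]
  [ 0, -5,  0]
  [ 0,  0, -5]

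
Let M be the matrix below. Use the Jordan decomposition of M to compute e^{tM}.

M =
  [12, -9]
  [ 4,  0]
e^{tM} =
  [6*t*exp(6*t) + exp(6*t), -9*t*exp(6*t)]
  [4*t*exp(6*t), -6*t*exp(6*t) + exp(6*t)]

Strategy: write M = P · J · P⁻¹ where J is a Jordan canonical form, so e^{tM} = P · e^{tJ} · P⁻¹, and e^{tJ} can be computed block-by-block.

M has Jordan form
J =
  [6, 1]
  [0, 6]
(up to reordering of blocks).

Per-block formulas:
  For a 2×2 Jordan block J_2(6): exp(t · J_2(6)) = e^(6t)·(I + t·N), where N is the 2×2 nilpotent shift.

After assembling e^{tJ} and conjugating by P, we get:

e^{tM} =
  [6*t*exp(6*t) + exp(6*t), -9*t*exp(6*t)]
  [4*t*exp(6*t), -6*t*exp(6*t) + exp(6*t)]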